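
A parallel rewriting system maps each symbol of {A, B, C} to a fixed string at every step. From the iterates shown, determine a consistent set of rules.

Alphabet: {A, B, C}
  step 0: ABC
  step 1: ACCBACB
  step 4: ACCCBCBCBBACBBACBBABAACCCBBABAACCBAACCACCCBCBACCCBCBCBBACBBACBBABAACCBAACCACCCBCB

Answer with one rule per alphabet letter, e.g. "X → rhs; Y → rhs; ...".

A->ACC, B->BA, C->CB

  step 0 ⇒ step 1: ABC ⇒ ACC·BA·CB
    A ↦ ACC
    B ↦ BA
    C ↦ CB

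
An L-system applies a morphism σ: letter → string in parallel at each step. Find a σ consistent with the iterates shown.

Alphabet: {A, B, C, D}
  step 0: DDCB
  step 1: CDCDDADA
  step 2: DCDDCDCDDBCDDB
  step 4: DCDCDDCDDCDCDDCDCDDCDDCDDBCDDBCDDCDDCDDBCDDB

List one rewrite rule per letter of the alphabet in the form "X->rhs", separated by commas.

  step 1 ⇒ step 2: CDCDDADA ⇒ D·CD·D·CD·CD·DB·CD·DB
    A ↦ DB
    C ↦ D
    D ↦ CD
  step 0 ⇒ step 1: DDCB ⇒ CD·CD·D·ADA
    B ↦ ADA

A->DB, B->ADA, C->D, D->CD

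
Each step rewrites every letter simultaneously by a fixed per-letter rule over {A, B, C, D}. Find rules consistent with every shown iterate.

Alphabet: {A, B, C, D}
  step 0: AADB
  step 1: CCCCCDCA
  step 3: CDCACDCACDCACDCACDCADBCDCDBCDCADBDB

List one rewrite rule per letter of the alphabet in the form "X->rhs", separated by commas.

A->CC, B->A, C->DB, D->CDC

  step 0 ⇒ step 1: AADB ⇒ CC·CC·CDC·A
    A ↦ CC
    B ↦ A
    D ↦ CDC
    C ↦ DB  (constrained at step 1)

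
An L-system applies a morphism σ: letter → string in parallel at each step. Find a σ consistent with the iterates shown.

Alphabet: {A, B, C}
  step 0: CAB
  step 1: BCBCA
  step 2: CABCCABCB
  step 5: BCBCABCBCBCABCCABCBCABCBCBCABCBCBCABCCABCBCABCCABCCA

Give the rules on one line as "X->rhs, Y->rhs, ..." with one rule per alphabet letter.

A->B, B->CA, C->BC

  step 1 ⇒ step 2: BCBCA ⇒ CA·BC·CA·BC·B
    A ↦ B
    B ↦ CA
    C ↦ BC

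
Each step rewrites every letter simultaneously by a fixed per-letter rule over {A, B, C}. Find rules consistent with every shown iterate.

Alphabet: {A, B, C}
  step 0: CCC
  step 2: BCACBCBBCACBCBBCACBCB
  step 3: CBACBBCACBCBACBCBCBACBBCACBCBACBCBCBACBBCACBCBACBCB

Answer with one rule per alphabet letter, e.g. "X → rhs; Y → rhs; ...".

  step 2 ⇒ step 3: BCACBCBBCACBCBBCACBCB ⇒ CB·ACB·BC·ACB·CB·ACB·CB·CB·ACB·BC·ACB·CB·ACB·CB·CB·ACB·BC·ACB·CB·ACB·CB
    A ↦ BC
    B ↦ CB
    C ↦ ACB

A->BC, B->CB, C->ACB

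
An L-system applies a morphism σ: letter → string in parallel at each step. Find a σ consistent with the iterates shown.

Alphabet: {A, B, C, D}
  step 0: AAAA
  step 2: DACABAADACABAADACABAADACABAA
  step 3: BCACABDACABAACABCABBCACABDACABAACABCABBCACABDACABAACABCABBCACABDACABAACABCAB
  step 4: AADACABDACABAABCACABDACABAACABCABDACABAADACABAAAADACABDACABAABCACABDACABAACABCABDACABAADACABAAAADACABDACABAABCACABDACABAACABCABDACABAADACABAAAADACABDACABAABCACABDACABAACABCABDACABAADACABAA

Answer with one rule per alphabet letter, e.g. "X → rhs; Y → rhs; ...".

  step 3 ⇒ step 4: BCACABDACABAACABCABBCACABDACABAACABCABBCACABDACABAACABCABBCACABDACABAACABCAB ⇒ AA·DA·CAB·DA·CAB·AA·BCA·CAB·DA·CAB·AA·CAB·CAB·DA·CAB·AA·DA·CAB·AA·AA·DA·CAB·DA·CAB·AA·BCA·CAB·DA·CAB·AA·CAB·CAB·DA·CAB·AA·DA·CAB·AA·AA·DA·CAB·DA·CAB·AA·BCA·CAB·DA·CAB·AA·CAB·CAB·DA·CAB·AA·DA·CAB·AA·AA·DA·CAB·DA·CAB·AA·BCA·CAB·DA·CAB·AA·CAB·CAB·DA·CAB·AA·DA·CAB·AA
    A ↦ CAB
    B ↦ AA
    C ↦ DA
    D ↦ BCA

A->CAB, B->AA, C->DA, D->BCA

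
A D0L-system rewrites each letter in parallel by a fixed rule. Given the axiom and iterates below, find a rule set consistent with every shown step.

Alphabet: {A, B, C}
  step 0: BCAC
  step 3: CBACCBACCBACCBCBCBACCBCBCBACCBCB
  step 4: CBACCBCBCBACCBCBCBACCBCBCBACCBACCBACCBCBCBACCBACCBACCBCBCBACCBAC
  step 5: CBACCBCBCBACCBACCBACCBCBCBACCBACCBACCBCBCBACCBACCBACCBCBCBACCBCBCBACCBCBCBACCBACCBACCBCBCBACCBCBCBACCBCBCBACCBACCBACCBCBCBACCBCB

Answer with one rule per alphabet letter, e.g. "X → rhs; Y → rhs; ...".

  step 4 ⇒ step 5: CBACCBCBCBACCBCBCBACCBCBCBACCBACCBACCBCBCBACCBACCBACCBCBCBACCBAC ⇒ CB·AC·CB·CB·CB·AC·CB·AC·CB·AC·CB·CB·CB·AC·CB·AC·CB·AC·CB·CB·CB·AC·CB·AC·CB·AC·CB·CB·CB·AC·CB·CB·CB·AC·CB·CB·CB·AC·CB·AC·CB·AC·CB·CB·CB·AC·CB·CB·CB·AC·CB·CB·CB·AC·CB·AC·CB·AC·CB·CB·CB·AC·CB·CB
    A ↦ CB
    B ↦ AC
    C ↦ CB

A->CB, B->AC, C->CB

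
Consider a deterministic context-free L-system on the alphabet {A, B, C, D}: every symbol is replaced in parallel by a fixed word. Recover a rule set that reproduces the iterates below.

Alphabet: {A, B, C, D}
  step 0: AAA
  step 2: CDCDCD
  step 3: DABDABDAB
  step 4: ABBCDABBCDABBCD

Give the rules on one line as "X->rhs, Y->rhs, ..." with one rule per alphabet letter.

  step 3 ⇒ step 4: DABDABDAB ⇒ AB·B·CD·AB·B·CD·AB·B·CD
    A ↦ B
    B ↦ CD
    D ↦ AB
  step 2 ⇒ step 3: CDCDCD ⇒ D·AB·D·AB·D·AB
    C ↦ D

A->B, B->CD, C->D, D->AB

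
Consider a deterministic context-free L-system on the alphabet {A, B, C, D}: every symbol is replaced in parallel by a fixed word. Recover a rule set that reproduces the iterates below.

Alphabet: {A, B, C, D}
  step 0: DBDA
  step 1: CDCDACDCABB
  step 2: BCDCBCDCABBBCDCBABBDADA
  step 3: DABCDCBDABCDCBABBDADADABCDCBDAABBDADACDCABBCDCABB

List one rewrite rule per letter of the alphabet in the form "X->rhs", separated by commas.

  step 2 ⇒ step 3: BCDCBCDCABBBCDCBABBDADA ⇒ DA·B·CDC·B·DA·B·CDC·B·ABB·DA·DA·DA·B·CDC·B·DA·ABB·DA·DA·CDC·ABB·CDC·ABB
    A ↦ ABB
    B ↦ DA
    C ↦ B
    D ↦ CDC

A->ABB, B->DA, C->B, D->CDC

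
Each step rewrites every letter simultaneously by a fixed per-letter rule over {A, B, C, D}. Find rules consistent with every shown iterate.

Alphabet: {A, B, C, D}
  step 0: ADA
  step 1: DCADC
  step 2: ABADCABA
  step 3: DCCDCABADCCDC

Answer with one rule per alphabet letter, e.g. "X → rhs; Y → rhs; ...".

  step 2 ⇒ step 3: ABADCABA ⇒ DC·C·DC·A·BA·DC·C·DC
    A ↦ DC
    B ↦ C
    C ↦ BA
    D ↦ A

A->DC, B->C, C->BA, D->A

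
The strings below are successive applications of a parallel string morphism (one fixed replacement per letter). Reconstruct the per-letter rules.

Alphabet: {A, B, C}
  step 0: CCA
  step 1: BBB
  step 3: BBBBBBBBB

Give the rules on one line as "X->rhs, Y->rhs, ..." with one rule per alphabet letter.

A->B, B->CAA, C->B

  step 0 ⇒ step 1: CCA ⇒ B·B·B
    A ↦ B
    C ↦ B
    B ↦ CAA  (constrained at step 1)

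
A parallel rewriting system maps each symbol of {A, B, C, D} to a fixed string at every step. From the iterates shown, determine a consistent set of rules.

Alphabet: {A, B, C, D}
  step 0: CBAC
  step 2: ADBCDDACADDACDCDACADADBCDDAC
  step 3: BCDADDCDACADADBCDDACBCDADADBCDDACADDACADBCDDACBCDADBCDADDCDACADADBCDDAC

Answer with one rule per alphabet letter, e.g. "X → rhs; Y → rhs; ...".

A->BCD, B->DC, C->DAC, D->AD

  step 2 ⇒ step 3: ADBCDDACADDACDCDACADADBCDDAC ⇒ BCD·AD·DC·DAC·AD·AD·BCD·DAC·BCD·AD·AD·BCD·DAC·AD·DAC·AD·BCD·DAC·BCD·AD·BCD·AD·DC·DAC·AD·AD·BCD·DAC
    A ↦ BCD
    B ↦ DC
    C ↦ DAC
    D ↦ AD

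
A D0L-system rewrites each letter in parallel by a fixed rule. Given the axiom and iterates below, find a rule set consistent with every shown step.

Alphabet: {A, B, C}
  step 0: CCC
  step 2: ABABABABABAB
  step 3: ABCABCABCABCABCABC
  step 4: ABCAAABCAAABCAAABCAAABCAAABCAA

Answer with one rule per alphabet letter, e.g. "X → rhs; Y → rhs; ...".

A->AB, B->C, C->AA

  step 3 ⇒ step 4: ABCABCABCABCABCABC ⇒ AB·C·AA·AB·C·AA·AB·C·AA·AB·C·AA·AB·C·AA·AB·C·AA
    A ↦ AB
    B ↦ C
    C ↦ AA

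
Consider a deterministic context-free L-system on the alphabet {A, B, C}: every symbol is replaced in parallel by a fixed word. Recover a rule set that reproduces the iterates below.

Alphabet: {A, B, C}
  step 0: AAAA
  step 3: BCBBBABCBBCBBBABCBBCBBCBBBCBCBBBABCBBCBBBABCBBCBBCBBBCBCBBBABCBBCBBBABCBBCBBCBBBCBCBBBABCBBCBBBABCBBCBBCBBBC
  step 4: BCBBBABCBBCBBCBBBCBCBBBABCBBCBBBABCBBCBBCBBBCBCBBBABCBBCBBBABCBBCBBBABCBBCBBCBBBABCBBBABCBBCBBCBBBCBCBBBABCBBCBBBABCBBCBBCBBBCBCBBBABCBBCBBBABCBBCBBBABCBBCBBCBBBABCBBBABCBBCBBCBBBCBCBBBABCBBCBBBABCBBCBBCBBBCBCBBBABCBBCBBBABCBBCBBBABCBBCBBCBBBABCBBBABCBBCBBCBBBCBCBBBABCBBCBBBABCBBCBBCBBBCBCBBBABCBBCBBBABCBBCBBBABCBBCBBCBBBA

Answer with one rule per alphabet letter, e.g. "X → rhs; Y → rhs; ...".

A->BBC, B->BCB, C->BBA

  step 3 ⇒ step 4: BCBBBABCBBCBBBABCBBCBBCBBBCBCBBBABCBBCBBBABCBBCBBCBBBCBCBBBABCBBCBBBABCBBCBBCBBBCBCBBBABCBBCBBBABCBBCBBCBBBC ⇒ BCB·BBA·BCB·BCB·BCB·BBC·BCB·BBA·BCB·BCB·BBA·BCB·BCB·BCB·BBC·BCB·BBA·BCB·BCB·BBA·BCB·BCB·BBA·BCB·BCB·BCB·BBA·BCB·BBA·BCB·BCB·BCB·BBC·BCB·BBA·BCB·BCB·BBA·BCB·BCB·BCB·BBC·BCB·BBA·BCB·BCB·BBA·BCB·BCB·BBA·BCB·BCB·BCB·BBA·BCB·BBA·BCB·BCB·BCB·BBC·BCB·BBA·BCB·BCB·BBA·BCB·BCB·BCB·BBC·BCB·BBA·BCB·BCB·BBA·BCB·BCB·BBA·BCB·BCB·BCB·BBA·BCB·BBA·BCB·BCB·BCB·BBC·BCB·BBA·BCB·BCB·BBA·BCB·BCB·BCB·BBC·BCB·BBA·BCB·BCB·BBA·BCB·BCB·BBA·BCB·BCB·BCB·BBA
    A ↦ BBC
    B ↦ BCB
    C ↦ BBA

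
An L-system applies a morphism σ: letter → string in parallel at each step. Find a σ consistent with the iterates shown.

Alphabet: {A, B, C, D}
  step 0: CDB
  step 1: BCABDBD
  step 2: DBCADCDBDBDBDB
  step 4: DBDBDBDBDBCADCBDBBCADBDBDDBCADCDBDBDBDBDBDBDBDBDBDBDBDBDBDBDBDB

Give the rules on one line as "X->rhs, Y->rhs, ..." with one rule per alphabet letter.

A->DC, B->D, C->BCA, D->BDB

  step 1 ⇒ step 2: BCABDBD ⇒ D·BCA·DC·D·BDB·D·BDB
    A ↦ DC
    B ↦ D
    C ↦ BCA
    D ↦ BDB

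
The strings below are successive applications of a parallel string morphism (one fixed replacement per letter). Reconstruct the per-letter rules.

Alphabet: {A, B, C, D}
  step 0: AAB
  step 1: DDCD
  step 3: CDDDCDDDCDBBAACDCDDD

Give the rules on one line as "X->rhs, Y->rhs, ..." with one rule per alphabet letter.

  step 0 ⇒ step 1: AAB ⇒ D·D·CD
    A ↦ D
    B ↦ CD
    C ↦ CDB  (constrained at step 1)
    D ↦ BAA  (constrained at step 1)

A->D, B->CD, C->CDB, D->BAA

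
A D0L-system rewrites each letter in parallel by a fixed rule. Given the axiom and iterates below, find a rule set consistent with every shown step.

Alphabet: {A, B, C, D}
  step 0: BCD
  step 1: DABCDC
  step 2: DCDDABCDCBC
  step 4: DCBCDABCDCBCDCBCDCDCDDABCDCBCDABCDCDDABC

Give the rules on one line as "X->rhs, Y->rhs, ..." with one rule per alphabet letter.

A->D, B->DA, C->BC, D->DC

  step 1 ⇒ step 2: DABCDC ⇒ DC·D·DA·BC·DC·BC
    A ↦ D
    B ↦ DA
    C ↦ BC
    D ↦ DC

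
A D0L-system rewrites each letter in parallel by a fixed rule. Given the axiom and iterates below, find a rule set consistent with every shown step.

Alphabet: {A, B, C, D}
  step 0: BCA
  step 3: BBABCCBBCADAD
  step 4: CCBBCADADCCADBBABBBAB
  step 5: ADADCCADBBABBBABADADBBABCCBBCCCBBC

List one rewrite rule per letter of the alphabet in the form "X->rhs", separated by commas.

A->BB, B->C, C->AD, D->AB

  step 4 ⇒ step 5: CCBBCADADCCADBBABBBAB ⇒ AD·AD·C·C·AD·BB·AB·BB·AB·AD·AD·BB·AB·C·C·BB·C·C·C·BB·C
    A ↦ BB
    B ↦ C
    C ↦ AD
    D ↦ AB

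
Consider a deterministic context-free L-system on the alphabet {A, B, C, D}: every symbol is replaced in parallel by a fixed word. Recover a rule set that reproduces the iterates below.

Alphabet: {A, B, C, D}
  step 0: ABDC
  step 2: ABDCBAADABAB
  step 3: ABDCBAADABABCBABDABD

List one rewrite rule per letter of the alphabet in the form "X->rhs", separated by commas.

A->AB, B->D, C->AA, D->CB

  step 2 ⇒ step 3: ABDCBAADABAB ⇒ AB·D·CB·AA·D·AB·AB·CB·AB·D·AB·D
    A ↦ AB
    B ↦ D
    C ↦ AA
    D ↦ CB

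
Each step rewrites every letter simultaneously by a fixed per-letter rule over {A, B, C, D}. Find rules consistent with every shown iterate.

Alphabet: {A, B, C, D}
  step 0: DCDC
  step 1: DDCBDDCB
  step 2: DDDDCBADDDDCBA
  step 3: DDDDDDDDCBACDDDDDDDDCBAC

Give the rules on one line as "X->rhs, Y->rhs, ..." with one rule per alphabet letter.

  step 2 ⇒ step 3: DDDDCBADDDDCBA ⇒ DD·DD·DD·DD·CB·A·C·DD·DD·DD·DD·CB·A·C
    A ↦ C
    B ↦ A
    C ↦ CB
    D ↦ DD

A->C, B->A, C->CB, D->DD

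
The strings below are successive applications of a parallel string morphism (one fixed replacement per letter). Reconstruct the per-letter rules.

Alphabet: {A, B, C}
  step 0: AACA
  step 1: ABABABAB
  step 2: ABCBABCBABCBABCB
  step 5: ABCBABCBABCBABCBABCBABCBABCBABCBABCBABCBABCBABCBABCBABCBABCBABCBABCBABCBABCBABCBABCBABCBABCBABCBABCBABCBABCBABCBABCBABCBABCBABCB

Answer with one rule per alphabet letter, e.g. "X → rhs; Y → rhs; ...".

A->AB, B->CB, C->AB

  step 1 ⇒ step 2: ABABABAB ⇒ AB·CB·AB·CB·AB·CB·AB·CB
    A ↦ AB
    B ↦ CB
  step 0 ⇒ step 1: AACA ⇒ AB·AB·AB·AB
    C ↦ AB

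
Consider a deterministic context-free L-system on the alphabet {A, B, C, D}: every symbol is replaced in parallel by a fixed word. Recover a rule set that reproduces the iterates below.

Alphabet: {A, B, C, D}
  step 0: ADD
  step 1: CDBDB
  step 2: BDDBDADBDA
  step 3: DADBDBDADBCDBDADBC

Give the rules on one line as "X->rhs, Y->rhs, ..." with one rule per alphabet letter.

  step 2 ⇒ step 3: BDDBDADBDA ⇒ DA·DB·DB·DA·DB·C·DB·DA·DB·C
    A ↦ C
    B ↦ DA
    D ↦ DB
  step 1 ⇒ step 2: CDBDB ⇒ BD·DB·DA·DB·DA
    C ↦ BD

A->C, B->DA, C->BD, D->DB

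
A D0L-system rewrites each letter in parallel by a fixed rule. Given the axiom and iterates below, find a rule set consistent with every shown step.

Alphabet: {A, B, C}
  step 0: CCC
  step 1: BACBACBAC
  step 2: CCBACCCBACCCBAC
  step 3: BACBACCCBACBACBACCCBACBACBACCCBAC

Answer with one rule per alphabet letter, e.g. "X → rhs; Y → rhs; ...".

  step 2 ⇒ step 3: CCBACCCBACCCBAC ⇒ BAC·BAC·C·C·BAC·BAC·BAC·C·C·BAC·BAC·BAC·C·C·BAC
    A ↦ C
    B ↦ C
    C ↦ BAC

A->C, B->C, C->BAC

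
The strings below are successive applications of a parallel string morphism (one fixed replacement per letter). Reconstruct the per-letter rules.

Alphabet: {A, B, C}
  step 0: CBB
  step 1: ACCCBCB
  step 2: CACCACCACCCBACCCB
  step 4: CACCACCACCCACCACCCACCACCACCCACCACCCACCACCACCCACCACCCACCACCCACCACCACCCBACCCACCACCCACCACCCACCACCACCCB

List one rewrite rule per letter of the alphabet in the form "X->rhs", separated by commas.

  step 1 ⇒ step 2: ACCCBCB ⇒ C·ACC·ACC·ACC·CB·ACC·CB
    A ↦ C
    B ↦ CB
    C ↦ ACC

A->C, B->CB, C->ACC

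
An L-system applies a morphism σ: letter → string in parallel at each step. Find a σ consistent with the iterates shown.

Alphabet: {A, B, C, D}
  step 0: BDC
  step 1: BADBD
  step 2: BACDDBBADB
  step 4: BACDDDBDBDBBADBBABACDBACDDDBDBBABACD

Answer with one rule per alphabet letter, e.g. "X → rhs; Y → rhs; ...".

A->CD, B->BA, C->D, D->DB

  step 1 ⇒ step 2: BADBD ⇒ BA·CD·DB·BA·DB
    A ↦ CD
    B ↦ BA
    D ↦ DB
  step 0 ⇒ step 1: BDC ⇒ BA·DB·D
    C ↦ D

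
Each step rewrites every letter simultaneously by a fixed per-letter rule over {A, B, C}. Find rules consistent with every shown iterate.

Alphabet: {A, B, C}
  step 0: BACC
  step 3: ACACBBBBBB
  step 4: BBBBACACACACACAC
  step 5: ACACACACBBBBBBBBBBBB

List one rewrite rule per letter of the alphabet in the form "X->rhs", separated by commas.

  step 4 ⇒ step 5: BBBBACACACACACAC ⇒ AC·AC·AC·AC·B·B·B·B·B·B·B·B·B·B·B·B
    A ↦ B
    B ↦ AC
    C ↦ B

A->B, B->AC, C->B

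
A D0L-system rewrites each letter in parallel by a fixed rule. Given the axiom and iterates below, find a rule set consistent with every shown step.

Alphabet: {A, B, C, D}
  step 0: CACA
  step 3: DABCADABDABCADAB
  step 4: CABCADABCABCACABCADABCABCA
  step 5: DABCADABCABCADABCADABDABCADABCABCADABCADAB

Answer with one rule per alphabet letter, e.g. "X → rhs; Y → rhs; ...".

  step 4 ⇒ step 5: CABCADABCABCACABCADABCABCA ⇒ D·AB·CA·D·AB·C·AB·CA·D·AB·CA·D·AB·D·AB·CA·D·AB·C·AB·CA·D·AB·CA·D·AB
    A ↦ AB
    B ↦ CA
    C ↦ D
    D ↦ C

A->AB, B->CA, C->D, D->C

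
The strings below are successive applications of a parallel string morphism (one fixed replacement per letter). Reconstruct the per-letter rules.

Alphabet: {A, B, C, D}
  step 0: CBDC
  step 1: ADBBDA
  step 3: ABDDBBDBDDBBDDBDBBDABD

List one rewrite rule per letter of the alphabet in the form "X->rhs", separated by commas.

A->CD, B->DB, C->A, D->BD

  step 0 ⇒ step 1: CBDC ⇒ A·DB·BD·A
    B ↦ DB
    C ↦ A
    D ↦ BD
    A ↦ CD  (constrained at step 1)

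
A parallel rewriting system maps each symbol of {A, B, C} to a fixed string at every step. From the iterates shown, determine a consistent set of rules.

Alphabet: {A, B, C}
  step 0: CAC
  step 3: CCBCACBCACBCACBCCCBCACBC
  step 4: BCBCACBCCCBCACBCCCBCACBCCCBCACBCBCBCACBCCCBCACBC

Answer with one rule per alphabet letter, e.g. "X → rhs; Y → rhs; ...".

  step 3 ⇒ step 4: CCBCACBCACBCACBCCCBCACBC ⇒ BC·BC·AC·BC·CC·BC·AC·BC·CC·BC·AC·BC·CC·BC·AC·BC·BC·BC·AC·BC·CC·BC·AC·BC
    A ↦ CC
    B ↦ AC
    C ↦ BC

A->CC, B->AC, C->BC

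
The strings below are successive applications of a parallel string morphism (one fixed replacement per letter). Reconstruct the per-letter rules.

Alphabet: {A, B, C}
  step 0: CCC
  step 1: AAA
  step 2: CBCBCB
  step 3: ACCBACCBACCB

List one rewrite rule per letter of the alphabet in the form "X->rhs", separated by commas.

A->CB, B->CCB, C->A

  step 2 ⇒ step 3: CBCBCB ⇒ A·CCB·A·CCB·A·CCB
    B ↦ CCB
    C ↦ A
  step 1 ⇒ step 2: AAA ⇒ CB·CB·CB
    A ↦ CB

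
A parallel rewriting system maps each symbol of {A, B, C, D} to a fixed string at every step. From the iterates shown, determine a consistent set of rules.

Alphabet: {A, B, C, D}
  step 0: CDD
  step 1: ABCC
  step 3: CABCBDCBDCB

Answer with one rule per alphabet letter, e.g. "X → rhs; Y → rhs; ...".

  step 0 ⇒ step 1: CDD ⇒ AB·C·C
    C ↦ AB
    D ↦ C
    A ↦ D  (constrained at step 1)
    B ↦ CB  (constrained at step 1)

A->D, B->CB, C->AB, D->C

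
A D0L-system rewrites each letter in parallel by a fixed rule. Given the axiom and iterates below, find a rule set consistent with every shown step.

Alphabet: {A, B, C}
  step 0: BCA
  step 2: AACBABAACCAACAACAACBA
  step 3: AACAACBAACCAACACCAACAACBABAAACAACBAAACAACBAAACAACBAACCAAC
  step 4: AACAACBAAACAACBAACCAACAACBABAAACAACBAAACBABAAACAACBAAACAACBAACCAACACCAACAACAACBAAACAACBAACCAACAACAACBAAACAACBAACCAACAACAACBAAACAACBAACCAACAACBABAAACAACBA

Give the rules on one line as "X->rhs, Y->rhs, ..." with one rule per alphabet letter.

  step 3 ⇒ step 4: AACAACBAACCAACACCAACAACBABAAACAACBAAACAACBAAACAACBAACCAAC ⇒ AAC·AAC·BA·AAC·AAC·BA·ACC·AAC·AAC·BA·BA·AAC·AAC·BA·AAC·BA·BA·AAC·AAC·BA·AAC·AAC·BA·ACC·AAC·ACC·AAC·AAC·AAC·BA·AAC·AAC·BA·ACC·AAC·AAC·AAC·BA·AAC·AAC·BA·ACC·AAC·AAC·AAC·BA·AAC·AAC·BA·ACC·AAC·AAC·BA·BA·AAC·AAC·BA
    A ↦ AAC
    B ↦ ACC
    C ↦ BA

A->AAC, B->ACC, C->BA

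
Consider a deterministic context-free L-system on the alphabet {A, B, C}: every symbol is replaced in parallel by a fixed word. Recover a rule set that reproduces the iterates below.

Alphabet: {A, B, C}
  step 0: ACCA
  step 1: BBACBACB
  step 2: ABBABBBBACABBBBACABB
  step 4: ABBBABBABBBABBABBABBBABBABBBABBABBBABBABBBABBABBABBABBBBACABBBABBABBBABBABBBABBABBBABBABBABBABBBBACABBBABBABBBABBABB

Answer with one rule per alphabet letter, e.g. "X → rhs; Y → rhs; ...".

A->B, B->ABB, C->BAC

  step 1 ⇒ step 2: BBACBACB ⇒ ABB·ABB·B·BAC·ABB·B·BAC·ABB
    A ↦ B
    B ↦ ABB
    C ↦ BAC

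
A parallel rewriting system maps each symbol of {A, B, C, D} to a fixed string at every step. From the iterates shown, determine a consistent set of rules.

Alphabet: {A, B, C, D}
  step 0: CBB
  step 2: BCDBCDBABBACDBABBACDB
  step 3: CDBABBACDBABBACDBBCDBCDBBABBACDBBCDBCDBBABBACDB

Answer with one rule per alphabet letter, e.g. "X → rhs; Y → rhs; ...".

A->B, B->CDB, C->ABB, D->A

  step 2 ⇒ step 3: BCDBCDBABBACDBABBACDB ⇒ CDB·ABB·A·CDB·ABB·A·CDB·B·CDB·CDB·B·ABB·A·CDB·B·CDB·CDB·B·ABB·A·CDB
    A ↦ B
    B ↦ CDB
    C ↦ ABB
    D ↦ A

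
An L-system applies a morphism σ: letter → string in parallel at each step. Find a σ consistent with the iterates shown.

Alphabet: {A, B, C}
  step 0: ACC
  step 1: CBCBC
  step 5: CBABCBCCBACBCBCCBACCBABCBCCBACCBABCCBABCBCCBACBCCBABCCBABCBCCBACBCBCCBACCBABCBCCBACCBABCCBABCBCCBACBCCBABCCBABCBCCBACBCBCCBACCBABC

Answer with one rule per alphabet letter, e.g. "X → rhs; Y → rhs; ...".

A->C, B->CBA, C->BC

  step 0 ⇒ step 1: ACC ⇒ C·BC·BC
    A ↦ C
    C ↦ BC
    B ↦ CBA  (constrained at step 1)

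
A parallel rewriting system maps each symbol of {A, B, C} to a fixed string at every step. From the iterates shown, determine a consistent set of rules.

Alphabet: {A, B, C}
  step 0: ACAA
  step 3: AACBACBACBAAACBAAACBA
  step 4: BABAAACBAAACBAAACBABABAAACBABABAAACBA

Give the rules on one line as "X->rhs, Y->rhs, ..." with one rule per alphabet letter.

  step 3 ⇒ step 4: AACBACBACBAAACBAAACBA ⇒ BA·BA·AA·C·BA·AA·C·BA·AA·C·BA·BA·BA·AA·C·BA·BA·BA·AA·C·BA
    A ↦ BA
    B ↦ C
    C ↦ AA

A->BA, B->C, C->AA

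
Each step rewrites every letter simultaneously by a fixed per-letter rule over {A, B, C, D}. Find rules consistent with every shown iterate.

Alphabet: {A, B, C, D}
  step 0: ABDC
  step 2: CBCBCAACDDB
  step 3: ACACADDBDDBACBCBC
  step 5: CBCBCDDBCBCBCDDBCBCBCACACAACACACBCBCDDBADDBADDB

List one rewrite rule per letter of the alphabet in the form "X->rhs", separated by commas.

A->DDB, B->C, C->A, D->CB

  step 2 ⇒ step 3: CBCBCAACDDB ⇒ A·C·A·C·A·DDB·DDB·A·CB·CB·C
    A ↦ DDB
    B ↦ C
    C ↦ A
    D ↦ CB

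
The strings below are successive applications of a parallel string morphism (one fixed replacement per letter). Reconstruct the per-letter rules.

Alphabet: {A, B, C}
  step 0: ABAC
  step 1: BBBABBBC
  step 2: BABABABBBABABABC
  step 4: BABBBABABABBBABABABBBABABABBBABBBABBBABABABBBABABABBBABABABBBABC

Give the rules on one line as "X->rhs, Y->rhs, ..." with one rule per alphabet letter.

A->BB, B->BA, C->BC

  step 1 ⇒ step 2: BBBABBBC ⇒ BA·BA·BA·BB·BA·BA·BA·BC
    A ↦ BB
    B ↦ BA
    C ↦ BC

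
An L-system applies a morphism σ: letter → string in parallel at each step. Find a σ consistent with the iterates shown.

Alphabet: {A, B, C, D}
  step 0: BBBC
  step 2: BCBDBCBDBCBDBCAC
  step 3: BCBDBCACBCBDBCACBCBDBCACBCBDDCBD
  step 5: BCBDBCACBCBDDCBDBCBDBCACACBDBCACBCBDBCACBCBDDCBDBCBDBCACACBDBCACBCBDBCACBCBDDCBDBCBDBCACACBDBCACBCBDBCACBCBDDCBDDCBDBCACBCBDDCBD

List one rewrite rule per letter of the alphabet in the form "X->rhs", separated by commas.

A->DC, B->BC, C->BD, D->AC

  step 2 ⇒ step 3: BCBDBCBDBCBDBCAC ⇒ BC·BD·BC·AC·BC·BD·BC·AC·BC·BD·BC·AC·BC·BD·DC·BD
    A ↦ DC
    B ↦ BC
    C ↦ BD
    D ↦ AC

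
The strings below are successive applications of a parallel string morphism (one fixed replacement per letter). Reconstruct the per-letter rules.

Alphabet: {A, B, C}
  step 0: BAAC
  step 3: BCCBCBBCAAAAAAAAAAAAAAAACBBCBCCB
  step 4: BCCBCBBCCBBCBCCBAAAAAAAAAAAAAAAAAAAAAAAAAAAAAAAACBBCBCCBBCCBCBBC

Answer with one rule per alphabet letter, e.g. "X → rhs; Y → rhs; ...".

  step 3 ⇒ step 4: BCCBCBBCAAAAAAAAAAAAAAAACBBCBCCB ⇒ BC·CB·CB·BC·CB·BC·BC·CB·AA·AA·AA·AA·AA·AA·AA·AA·AA·AA·AA·AA·AA·AA·AA·AA·CB·BC·BC·CB·BC·CB·CB·BC
    A ↦ AA
    B ↦ BC
    C ↦ CB

A->AA, B->BC, C->CB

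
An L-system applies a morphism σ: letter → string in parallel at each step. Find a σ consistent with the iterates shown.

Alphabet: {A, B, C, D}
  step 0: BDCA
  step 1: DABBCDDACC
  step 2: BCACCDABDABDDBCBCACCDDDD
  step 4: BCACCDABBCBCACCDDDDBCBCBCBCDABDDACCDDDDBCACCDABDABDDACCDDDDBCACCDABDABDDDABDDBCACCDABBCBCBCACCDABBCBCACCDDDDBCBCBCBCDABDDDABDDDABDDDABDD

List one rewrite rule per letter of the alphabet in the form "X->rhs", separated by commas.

A->ACC, B->DAB, C->DD, D->BC

  step 1 ⇒ step 2: DABBCDDACC ⇒ BC·ACC·DAB·DAB·DD·BC·BC·ACC·DD·DD
    A ↦ ACC
    B ↦ DAB
    C ↦ DD
    D ↦ BC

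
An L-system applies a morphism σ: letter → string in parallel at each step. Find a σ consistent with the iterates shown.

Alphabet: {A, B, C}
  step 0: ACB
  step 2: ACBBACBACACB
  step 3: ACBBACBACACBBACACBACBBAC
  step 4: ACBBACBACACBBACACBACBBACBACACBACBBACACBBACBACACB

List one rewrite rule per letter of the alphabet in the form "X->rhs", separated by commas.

  step 3 ⇒ step 4: ACBBACBACACBBACACBACBBAC ⇒ AC·B·BAC·BAC·AC·B·BAC·AC·B·AC·B·BAC·BAC·AC·B·AC·B·BAC·AC·B·BAC·BAC·AC·B
    A ↦ AC
    B ↦ BAC
    C ↦ B

A->AC, B->BAC, C->B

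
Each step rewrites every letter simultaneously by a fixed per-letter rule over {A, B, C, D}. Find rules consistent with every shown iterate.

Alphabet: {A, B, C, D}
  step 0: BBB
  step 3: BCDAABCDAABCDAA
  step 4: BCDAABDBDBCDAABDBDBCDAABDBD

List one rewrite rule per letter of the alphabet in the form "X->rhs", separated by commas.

A->BD, B->BC, C->D, D->AA

  step 3 ⇒ step 4: BCDAABCDAABCDAA ⇒ BC·D·AA·BD·BD·BC·D·AA·BD·BD·BC·D·AA·BD·BD
    A ↦ BD
    B ↦ BC
    C ↦ D
    D ↦ AA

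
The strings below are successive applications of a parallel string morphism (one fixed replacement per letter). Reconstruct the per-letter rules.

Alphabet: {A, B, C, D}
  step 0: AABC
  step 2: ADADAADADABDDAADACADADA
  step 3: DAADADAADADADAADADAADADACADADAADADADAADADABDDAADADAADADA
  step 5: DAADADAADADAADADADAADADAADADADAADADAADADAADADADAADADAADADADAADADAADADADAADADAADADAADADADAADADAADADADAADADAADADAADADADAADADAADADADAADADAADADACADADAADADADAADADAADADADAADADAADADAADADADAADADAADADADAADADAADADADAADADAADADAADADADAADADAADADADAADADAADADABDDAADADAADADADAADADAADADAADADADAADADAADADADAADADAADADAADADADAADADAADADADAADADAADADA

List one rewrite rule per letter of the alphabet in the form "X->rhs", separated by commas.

A->DA, B->CAD, C->BD, D->ADA

  step 2 ⇒ step 3: ADADAADADABDDAADACADADA ⇒ DA·ADA·DA·ADA·DA·DA·ADA·DA·ADA·DA·CAD·ADA·ADA·DA·DA·ADA·DA·BD·DA·ADA·DA·ADA·DA
    A ↦ DA
    B ↦ CAD
    C ↦ BD
    D ↦ ADA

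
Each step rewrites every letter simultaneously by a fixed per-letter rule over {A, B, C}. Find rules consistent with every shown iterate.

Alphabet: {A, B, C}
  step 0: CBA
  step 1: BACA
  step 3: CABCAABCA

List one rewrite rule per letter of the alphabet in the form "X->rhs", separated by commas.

  step 0 ⇒ step 1: CBA ⇒ B·A·CA
    A ↦ CA
    B ↦ A
    C ↦ B

A->CA, B->A, C->B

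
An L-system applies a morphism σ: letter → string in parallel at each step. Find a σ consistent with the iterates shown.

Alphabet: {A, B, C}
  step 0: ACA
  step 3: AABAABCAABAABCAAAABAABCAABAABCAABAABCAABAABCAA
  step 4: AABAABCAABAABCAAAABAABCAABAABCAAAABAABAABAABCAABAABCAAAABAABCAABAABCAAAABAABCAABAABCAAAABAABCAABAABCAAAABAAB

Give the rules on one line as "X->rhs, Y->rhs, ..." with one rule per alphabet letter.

  step 3 ⇒ step 4: AABAABCAABAABCAAAABAABCAABAABCAABAABCAABAABCAA ⇒ AAB·AAB·C·AAB·AAB·C·AA·AAB·AAB·C·AAB·AAB·C·AA·AAB·AAB·AAB·AAB·C·AAB·AAB·C·AA·AAB·AAB·C·AAB·AAB·C·AA·AAB·AAB·C·AAB·AAB·C·AA·AAB·AAB·C·AAB·AAB·C·AA·AAB·AAB
    A ↦ AAB
    B ↦ C
    C ↦ AA

A->AAB, B->C, C->AA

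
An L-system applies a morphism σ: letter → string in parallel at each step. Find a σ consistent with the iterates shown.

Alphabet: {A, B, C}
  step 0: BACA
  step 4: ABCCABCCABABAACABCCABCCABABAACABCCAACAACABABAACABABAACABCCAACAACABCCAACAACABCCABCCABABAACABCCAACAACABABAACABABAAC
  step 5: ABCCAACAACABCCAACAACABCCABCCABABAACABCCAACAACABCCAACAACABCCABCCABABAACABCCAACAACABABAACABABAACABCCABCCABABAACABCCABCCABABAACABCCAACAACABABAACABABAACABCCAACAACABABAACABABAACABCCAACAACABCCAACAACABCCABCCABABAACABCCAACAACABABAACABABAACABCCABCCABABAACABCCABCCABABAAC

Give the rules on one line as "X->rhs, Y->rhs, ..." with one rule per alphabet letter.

A->AB, B->CC, C->AAC

  step 4 ⇒ step 5: ABCCABCCABABAACABCCABCCABABAACABCCAACAACABABAACABABAACABCCAACAACABCCAACAACABCCABCCABABAACABCCAACAACABABAACABABAAC ⇒ AB·CC·AAC·AAC·AB·CC·AAC·AAC·AB·CC·AB·CC·AB·AB·AAC·AB·CC·AAC·AAC·AB·CC·AAC·AAC·AB·CC·AB·CC·AB·AB·AAC·AB·CC·AAC·AAC·AB·AB·AAC·AB·AB·AAC·AB·CC·AB·CC·AB·AB·AAC·AB·CC·AB·CC·AB·AB·AAC·AB·CC·AAC·AAC·AB·AB·AAC·AB·AB·AAC·AB·CC·AAC·AAC·AB·AB·AAC·AB·AB·AAC·AB·CC·AAC·AAC·AB·CC·AAC·AAC·AB·CC·AB·CC·AB·AB·AAC·AB·CC·AAC·AAC·AB·AB·AAC·AB·AB·AAC·AB·CC·AB·CC·AB·AB·AAC·AB·CC·AB·CC·AB·AB·AAC
    A ↦ AB
    B ↦ CC
    C ↦ AAC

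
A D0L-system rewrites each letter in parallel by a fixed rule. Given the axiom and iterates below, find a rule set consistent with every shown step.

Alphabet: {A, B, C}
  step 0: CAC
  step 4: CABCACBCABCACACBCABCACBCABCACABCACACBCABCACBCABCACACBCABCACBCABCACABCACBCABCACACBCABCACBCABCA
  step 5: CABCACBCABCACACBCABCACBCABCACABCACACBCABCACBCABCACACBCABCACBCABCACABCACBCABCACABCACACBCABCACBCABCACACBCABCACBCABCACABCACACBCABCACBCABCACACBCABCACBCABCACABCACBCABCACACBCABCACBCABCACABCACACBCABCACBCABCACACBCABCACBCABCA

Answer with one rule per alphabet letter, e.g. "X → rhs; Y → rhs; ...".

A->BCA, B->CB, C->CA

  step 4 ⇒ step 5: CABCACBCABCACACBCABCACBCABCACABCACACBCABCACBCABCACACBCABCACBCABCACABCACBCABCACACBCABCACBCABCA ⇒ CA·BCA·CB·CA·BCA·CA·CB·CA·BCA·CB·CA·BCA·CA·BCA·CA·CB·CA·BCA·CB·CA·BCA·CA·CB·CA·BCA·CB·CA·BCA·CA·BCA·CB·CA·BCA·CA·BCA·CA·CB·CA·BCA·CB·CA·BCA·CA·CB·CA·BCA·CB·CA·BCA·CA·BCA·CA·CB·CA·BCA·CB·CA·BCA·CA·CB·CA·BCA·CB·CA·BCA·CA·BCA·CB·CA·BCA·CA·CB·CA·BCA·CB·CA·BCA·CA·BCA·CA·CB·CA·BCA·CB·CA·BCA·CA·CB·CA·BCA·CB·CA·BCA
    A ↦ BCA
    B ↦ CB
    C ↦ CA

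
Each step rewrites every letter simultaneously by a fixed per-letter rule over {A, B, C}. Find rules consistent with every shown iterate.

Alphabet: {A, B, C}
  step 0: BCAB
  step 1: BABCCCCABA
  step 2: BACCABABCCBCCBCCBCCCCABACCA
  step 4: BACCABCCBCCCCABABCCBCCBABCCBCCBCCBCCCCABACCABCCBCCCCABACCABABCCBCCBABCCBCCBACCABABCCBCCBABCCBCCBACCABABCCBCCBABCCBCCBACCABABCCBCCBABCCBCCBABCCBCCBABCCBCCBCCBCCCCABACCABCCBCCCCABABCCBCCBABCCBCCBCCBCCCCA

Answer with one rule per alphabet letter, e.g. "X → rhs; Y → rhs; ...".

  step 1 ⇒ step 2: BABCCCCABA ⇒ BA·CCA·BA·BCC·BCC·BCC·BCC·CCA·BA·CCA
    A ↦ CCA
    B ↦ BA
    C ↦ BCC

A->CCA, B->BA, C->BCC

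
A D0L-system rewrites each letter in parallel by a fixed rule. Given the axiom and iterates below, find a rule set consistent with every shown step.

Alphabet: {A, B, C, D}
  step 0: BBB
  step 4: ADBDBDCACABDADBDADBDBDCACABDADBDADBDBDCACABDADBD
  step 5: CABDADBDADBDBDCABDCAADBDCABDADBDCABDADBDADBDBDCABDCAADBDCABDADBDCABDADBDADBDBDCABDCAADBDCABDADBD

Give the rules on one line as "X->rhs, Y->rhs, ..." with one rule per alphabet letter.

A->CA, B->AD, C->BD, D->BD

  step 4 ⇒ step 5: ADBDBDCACABDADBDADBDBDCACABDADBDADBDBDCACABDADBD ⇒ CA·BD·AD·BD·AD·BD·BD·CA·BD·CA·AD·BD·CA·BD·AD·BD·CA·BD·AD·BD·AD·BD·BD·CA·BD·CA·AD·BD·CA·BD·AD·BD·CA·BD·AD·BD·AD·BD·BD·CA·BD·CA·AD·BD·CA·BD·AD·BD
    A ↦ CA
    B ↦ AD
    C ↦ BD
    D ↦ BD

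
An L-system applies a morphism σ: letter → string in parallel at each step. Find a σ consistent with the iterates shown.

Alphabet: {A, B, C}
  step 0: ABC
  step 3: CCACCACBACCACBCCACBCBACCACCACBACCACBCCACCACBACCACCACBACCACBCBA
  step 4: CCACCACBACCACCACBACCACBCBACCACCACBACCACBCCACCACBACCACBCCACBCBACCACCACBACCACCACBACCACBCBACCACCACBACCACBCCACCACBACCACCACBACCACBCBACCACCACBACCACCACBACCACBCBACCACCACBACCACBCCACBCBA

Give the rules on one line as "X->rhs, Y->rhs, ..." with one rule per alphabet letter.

A->CBA, B->CB, C->CCA

  step 3 ⇒ step 4: CCACCACBACCACBCCACBCBACCACCACBACCACBCCACCACBACCACCACBACCACBCBA ⇒ CCA·CCA·CBA·CCA·CCA·CBA·CCA·CB·CBA·CCA·CCA·CBA·CCA·CB·CCA·CCA·CBA·CCA·CB·CCA·CB·CBA·CCA·CCA·CBA·CCA·CCA·CBA·CCA·CB·CBA·CCA·CCA·CBA·CCA·CB·CCA·CCA·CBA·CCA·CCA·CBA·CCA·CB·CBA·CCA·CCA·CBA·CCA·CCA·CBA·CCA·CB·CBA·CCA·CCA·CBA·CCA·CB·CCA·CB·CBA
    A ↦ CBA
    B ↦ CB
    C ↦ CCA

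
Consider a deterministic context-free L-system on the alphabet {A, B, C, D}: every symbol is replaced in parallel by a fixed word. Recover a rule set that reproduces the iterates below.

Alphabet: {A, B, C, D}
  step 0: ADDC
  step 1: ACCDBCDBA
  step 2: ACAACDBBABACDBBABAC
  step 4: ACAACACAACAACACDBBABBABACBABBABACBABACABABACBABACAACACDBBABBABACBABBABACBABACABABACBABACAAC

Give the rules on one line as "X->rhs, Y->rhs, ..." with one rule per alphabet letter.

A->AC, B->BAB, C->A, D->CDB

  step 1 ⇒ step 2: ACCDBCDBA ⇒ AC·A·A·CDB·BAB·A·CDB·BAB·AC
    A ↦ AC
    B ↦ BAB
    C ↦ A
    D ↦ CDB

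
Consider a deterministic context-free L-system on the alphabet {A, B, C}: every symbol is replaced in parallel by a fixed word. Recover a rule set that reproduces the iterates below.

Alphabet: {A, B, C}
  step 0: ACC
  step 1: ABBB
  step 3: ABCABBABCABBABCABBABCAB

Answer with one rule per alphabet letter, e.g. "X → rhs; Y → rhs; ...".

  step 0 ⇒ step 1: ACC ⇒ AB·B·B
    A ↦ AB
    C ↦ B
    B ↦ CAB  (constrained at step 1)

A->AB, B->CAB, C->B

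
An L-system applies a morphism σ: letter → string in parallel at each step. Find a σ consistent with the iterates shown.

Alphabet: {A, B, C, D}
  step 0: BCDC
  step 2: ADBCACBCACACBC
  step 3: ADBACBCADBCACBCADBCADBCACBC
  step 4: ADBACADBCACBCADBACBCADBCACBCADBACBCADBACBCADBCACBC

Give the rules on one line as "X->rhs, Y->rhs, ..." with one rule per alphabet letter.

  step 3 ⇒ step 4: ADBACBCADBCACBCADBCADBCACBC ⇒ AD·B·AC·AD·BC·AC·BC·AD·B·AC·BC·AD·BC·AC·BC·AD·B·AC·BC·AD·B·AC·BC·AD·BC·AC·BC
    A ↦ AD
    B ↦ AC
    C ↦ BC
    D ↦ B

A->AD, B->AC, C->BC, D->B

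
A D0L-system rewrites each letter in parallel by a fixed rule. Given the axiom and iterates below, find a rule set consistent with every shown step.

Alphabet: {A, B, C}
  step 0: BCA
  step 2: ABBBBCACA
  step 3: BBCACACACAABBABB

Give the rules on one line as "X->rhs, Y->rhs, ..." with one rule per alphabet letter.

  step 2 ⇒ step 3: ABBBBCACA ⇒ BB·CA·CA·CA·CA·A·BB·A·BB
    A ↦ BB
    B ↦ CA
    C ↦ A

A->BB, B->CA, C->A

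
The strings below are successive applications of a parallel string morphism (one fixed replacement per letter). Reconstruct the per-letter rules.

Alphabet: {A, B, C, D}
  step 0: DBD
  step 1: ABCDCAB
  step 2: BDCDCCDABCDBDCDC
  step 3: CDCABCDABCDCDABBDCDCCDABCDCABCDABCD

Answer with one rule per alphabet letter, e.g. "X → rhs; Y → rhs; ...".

  step 2 ⇒ step 3: BDCDCCDABCDBDCDC ⇒ CDC·AB·CD·AB·CD·CD·AB·BD·CDC·CD·AB·CDC·AB·CD·AB·CD
    A ↦ BD
    B ↦ CDC
    C ↦ CD
    D ↦ AB

A->BD, B->CDC, C->CD, D->AB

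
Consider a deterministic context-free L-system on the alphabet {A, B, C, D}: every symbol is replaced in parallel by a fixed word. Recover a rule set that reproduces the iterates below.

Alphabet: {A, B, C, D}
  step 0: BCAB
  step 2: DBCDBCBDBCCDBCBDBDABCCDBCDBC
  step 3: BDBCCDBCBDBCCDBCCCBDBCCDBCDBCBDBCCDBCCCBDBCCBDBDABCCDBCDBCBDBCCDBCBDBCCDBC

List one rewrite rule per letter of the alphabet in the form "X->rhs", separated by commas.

  step 2 ⇒ step 3: DBCDBCBDBCCDBCBDBDABCCDBCDBC ⇒ BDB·CC·DBC·BDB·CC·DBC·CC·BDB·CC·DBC·DBC·BDB·CC·DBC·CC·BDB·CC·BDB·DAB·CC·DBC·DBC·BDB·CC·DBC·BDB·CC·DBC
    A ↦ DAB
    B ↦ CC
    C ↦ DBC
    D ↦ BDB

A->DAB, B->CC, C->DBC, D->BDB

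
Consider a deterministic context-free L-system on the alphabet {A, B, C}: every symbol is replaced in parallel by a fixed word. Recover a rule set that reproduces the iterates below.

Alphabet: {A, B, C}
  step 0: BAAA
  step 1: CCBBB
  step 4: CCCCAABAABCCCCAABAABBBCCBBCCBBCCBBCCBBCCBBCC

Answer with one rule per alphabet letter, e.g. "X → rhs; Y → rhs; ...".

A->B, B->CC, C->AAB

  step 0 ⇒ step 1: BAAA ⇒ CC·B·B·B
    A ↦ B
    B ↦ CC
    C ↦ AAB  (constrained at step 1)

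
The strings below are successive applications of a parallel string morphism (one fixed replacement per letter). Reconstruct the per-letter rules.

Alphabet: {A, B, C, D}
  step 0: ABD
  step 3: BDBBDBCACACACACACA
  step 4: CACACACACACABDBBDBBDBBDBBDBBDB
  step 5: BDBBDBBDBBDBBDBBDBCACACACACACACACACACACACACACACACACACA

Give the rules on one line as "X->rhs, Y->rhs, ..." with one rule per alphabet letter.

  step 4 ⇒ step 5: CACACACACACABDBBDBBDBBDBBDBBDB ⇒ B·DB·B·DB·B·DB·B·DB·B·DB·B·DB·CA·CA·CA·CA·CA·CA·CA·CA·CA·CA·CA·CA·CA·CA·CA·CA·CA·CA
    A ↦ DB
    B ↦ CA
    C ↦ B
    D ↦ CA

A->DB, B->CA, C->B, D->CA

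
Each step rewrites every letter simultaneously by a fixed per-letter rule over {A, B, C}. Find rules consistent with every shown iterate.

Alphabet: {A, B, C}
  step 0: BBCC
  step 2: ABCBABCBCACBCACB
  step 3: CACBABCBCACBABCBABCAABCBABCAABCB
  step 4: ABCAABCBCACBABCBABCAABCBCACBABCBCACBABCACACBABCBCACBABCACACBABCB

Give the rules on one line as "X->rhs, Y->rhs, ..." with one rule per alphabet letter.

  step 3 ⇒ step 4: CACBABCBCACBABCBABCAABCBABCAABCB ⇒ AB·CA·AB·CB·CA·CB·AB·CB·AB·CA·AB·CB·CA·CB·AB·CB·CA·CB·AB·CA·CA·CB·AB·CB·CA·CB·AB·CA·CA·CB·AB·CB
    A ↦ CA
    B ↦ CB
    C ↦ AB

A->CA, B->CB, C->AB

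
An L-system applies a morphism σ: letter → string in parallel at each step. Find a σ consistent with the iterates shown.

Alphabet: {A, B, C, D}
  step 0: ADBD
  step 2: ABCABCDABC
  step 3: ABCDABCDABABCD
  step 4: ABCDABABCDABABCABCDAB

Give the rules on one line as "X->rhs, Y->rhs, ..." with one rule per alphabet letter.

  step 3 ⇒ step 4: ABCDABCDABABCD ⇒ AB·C·D·AB·AB·C·D·AB·AB·C·AB·C·D·AB
    A ↦ AB
    B ↦ C
    C ↦ D
    D ↦ AB

A->AB, B->C, C->D, D->AB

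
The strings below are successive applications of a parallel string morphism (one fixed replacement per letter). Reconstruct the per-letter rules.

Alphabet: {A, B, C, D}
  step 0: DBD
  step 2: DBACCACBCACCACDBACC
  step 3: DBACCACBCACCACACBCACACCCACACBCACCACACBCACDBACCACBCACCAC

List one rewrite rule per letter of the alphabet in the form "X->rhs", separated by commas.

  step 2 ⇒ step 3: DBACCACBCACCACDBACC ⇒ DB·ACC·ACB·CAC·CAC·ACB·CAC·ACC·CAC·ACB·CAC·CAC·ACB·CAC·DB·ACC·ACB·CAC·CAC
    A ↦ ACB
    B ↦ ACC
    C ↦ CAC
    D ↦ DB

A->ACB, B->ACC, C->CAC, D->DB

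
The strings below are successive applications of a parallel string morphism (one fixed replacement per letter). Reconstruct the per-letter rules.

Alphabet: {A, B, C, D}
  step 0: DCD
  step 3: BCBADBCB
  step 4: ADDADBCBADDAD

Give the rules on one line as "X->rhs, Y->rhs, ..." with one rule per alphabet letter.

  step 3 ⇒ step 4: BCBADBCB ⇒ AD·D·AD·BC·B·AD·D·AD
    A ↦ BC
    B ↦ AD
    C ↦ D
    D ↦ B

A->BC, B->AD, C->D, D->B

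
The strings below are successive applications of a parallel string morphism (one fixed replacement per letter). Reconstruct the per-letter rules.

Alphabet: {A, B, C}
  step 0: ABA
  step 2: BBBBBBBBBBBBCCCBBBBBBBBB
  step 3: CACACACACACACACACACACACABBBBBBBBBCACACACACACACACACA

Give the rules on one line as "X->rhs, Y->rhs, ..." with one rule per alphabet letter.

A->CCC, B->CA, C->BBB

  step 2 ⇒ step 3: BBBBBBBBBBBBCCCBBBBBBBBB ⇒ CA·CA·CA·CA·CA·CA·CA·CA·CA·CA·CA·CA·BBB·BBB·BBB·CA·CA·CA·CA·CA·CA·CA·CA·CA
    B ↦ CA
    C ↦ BBB
    A ↦ CCC  (constrained at step 0)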